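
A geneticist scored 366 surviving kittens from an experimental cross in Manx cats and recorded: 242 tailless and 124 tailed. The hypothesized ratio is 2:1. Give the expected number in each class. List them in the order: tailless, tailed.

Expected counts for N = 366 under a 2:1 ratio (total parts = 3):
  tailless: 366 × 2/3 = 244
  tailed: 366 × 1/3 = 122

244, 122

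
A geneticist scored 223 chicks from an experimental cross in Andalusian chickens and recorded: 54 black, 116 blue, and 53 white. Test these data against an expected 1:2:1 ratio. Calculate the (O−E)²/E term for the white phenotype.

0.136

Under the 1:2:1 hypothesis (Σ ratio = 4, N = 223):
  black: 223 × 1/4 = 55.75
  blue: 223 × 2/4 = 111.5
  white: 223 × 1/4 = 55.75
Contribution of white: (53 − 55.75)² / 55.75 = 0.1357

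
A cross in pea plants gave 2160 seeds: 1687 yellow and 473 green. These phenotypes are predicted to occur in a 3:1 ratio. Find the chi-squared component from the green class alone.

8.313

Expected counts for N = 2160 under a 3:1 ratio (total parts = 4):
  yellow: 2160 × 3/4 = 1620
  green: 2160 × 1/4 = 540
Contribution of green: (473 − 540)² / 540 = 8.3130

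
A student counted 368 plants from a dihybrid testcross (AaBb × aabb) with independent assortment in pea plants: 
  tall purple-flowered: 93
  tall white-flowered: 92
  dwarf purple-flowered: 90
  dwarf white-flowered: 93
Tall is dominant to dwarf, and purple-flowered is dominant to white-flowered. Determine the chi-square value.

A dihybrid testcross with independent assortment gives a 1:1:1:1 ratio.
The 1:1:1:1 ratio has 4 parts, so with N = 368 the expected counts are:
  tall purple-flowered: 368 × 1/4 = 92
  tall white-flowered: 368 × 1/4 = 92
  dwarf purple-flowered: 368 × 1/4 = 92
  dwarf white-flowered: 368 × 1/4 = 92
χ² = Σ (O − E)² / E
  tall purple-flowered: (93 − 92)² / 92 = 0.0109
  tall white-flowered: (92 − 92)² / 92 = 0.0000
  dwarf purple-flowered: (90 − 92)² / 92 = 0.0435
  dwarf white-flowered: (93 − 92)² / 92 = 0.0109
χ² = 0.0109 + 0.0000 + 0.0435 + 0.0109 = 0.0653 ≈ 0.065

0.065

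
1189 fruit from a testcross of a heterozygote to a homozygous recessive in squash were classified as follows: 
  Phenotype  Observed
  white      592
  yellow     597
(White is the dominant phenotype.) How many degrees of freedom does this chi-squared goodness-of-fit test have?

A testcross of a heterozygote (Aa × aa) gives a 1:1 phenotypic ratio.
A goodness-of-fit test with 2 phenotype classes has df = 2 − 1 = 1.

1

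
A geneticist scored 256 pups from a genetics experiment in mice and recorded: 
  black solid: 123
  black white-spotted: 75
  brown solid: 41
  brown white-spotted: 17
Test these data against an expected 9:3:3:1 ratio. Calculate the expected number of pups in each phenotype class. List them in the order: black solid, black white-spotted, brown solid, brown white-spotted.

144, 48, 48, 16

Total ratio parts = 16. Expected numbers out of 256:
  black solid: 256 × 9/16 = 144
  black white-spotted: 256 × 3/16 = 48
  brown solid: 256 × 3/16 = 48
  brown white-spotted: 256 × 1/16 = 16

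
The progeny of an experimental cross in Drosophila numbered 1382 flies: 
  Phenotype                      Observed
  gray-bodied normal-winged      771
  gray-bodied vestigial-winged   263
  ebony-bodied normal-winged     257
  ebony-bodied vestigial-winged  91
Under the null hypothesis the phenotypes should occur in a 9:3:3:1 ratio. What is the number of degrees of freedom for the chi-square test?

3

A goodness-of-fit test with 4 phenotype classes has df = 4 − 1 = 3.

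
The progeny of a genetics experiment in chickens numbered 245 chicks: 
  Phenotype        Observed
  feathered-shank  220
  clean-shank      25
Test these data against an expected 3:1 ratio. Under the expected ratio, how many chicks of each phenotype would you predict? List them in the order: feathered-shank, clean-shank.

The 3:1 ratio has 4 parts, so with N = 245 the expected counts are:
  feathered-shank: 245 × 3/4 = 183.75
  clean-shank: 245 × 1/4 = 61.25

183.75, 61.25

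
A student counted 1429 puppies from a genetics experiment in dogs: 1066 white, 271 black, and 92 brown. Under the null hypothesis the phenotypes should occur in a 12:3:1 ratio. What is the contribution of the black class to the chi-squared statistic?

0.035

Under the 12:3:1 hypothesis (Σ ratio = 16, N = 1429):
  white: 1429 × 12/16 = 1071.75
  black: 1429 × 3/16 = 267.9375
  brown: 1429 × 1/16 = 89.3125
Contribution of black: (271 − 267.9375)² / 267.9375 = 0.0350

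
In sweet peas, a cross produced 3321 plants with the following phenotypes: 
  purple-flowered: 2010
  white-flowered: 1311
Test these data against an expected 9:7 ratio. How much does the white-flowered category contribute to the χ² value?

Total ratio parts = 16. Expected numbers out of 3321:
  purple-flowered: 3321 × 9/16 = 1868.0625
  white-flowered: 3321 × 7/16 = 1452.9375
Contribution of white-flowered: (1311 − 1452.9375)² / 1452.9375 = 13.8659

13.866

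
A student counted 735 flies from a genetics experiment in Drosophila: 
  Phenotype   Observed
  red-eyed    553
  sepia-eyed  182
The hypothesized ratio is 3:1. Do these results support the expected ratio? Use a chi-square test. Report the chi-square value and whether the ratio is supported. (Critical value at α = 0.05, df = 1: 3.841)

0.022; consistent

Total ratio parts = 4. Expected numbers out of 735:
  red-eyed: 735 × 3/4 = 551.25
  sepia-eyed: 735 × 1/4 = 183.75
χ² = Σ (O − E)² / E
  red-eyed: (553 − 551.25)² / 551.25 = 0.0056
  sepia-eyed: (182 − 183.75)² / 183.75 = 0.0167
χ² = 0.0056 + 0.0167 = 0.0223 ≈ 0.022
Degrees of freedom = 2 − 1 = 1; critical value at α = 0.05 is 3.841.
Since 0.022 < 3.841, we fail to reject the null hypothesis — the data are consistent with the 3:1 ratio.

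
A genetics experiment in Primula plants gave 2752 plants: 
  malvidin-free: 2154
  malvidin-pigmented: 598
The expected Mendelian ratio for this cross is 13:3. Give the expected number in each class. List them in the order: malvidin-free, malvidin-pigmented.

Under the 13:3 hypothesis (Σ ratio = 16, N = 2752):
  malvidin-free: 2752 × 13/16 = 2236
  malvidin-pigmented: 2752 × 3/16 = 516

2236, 516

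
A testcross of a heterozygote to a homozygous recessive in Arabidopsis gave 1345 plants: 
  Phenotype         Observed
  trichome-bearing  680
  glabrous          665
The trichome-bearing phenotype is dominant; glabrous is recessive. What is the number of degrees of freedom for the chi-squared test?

1

A testcross of a heterozygote (Aa × aa) gives a 1:1 phenotypic ratio.
A goodness-of-fit test with 2 phenotype classes has df = 2 − 1 = 1.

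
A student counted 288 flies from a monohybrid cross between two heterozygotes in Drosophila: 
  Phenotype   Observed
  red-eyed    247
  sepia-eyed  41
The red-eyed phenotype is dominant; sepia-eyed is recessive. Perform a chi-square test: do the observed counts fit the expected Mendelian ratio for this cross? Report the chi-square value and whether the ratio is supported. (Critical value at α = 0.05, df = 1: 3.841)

17.796; not consistent

For a monohybrid cross between heterozygotes with complete dominance, the expected phenotypic ratio is 3:1.
Total ratio parts = 4. Expected numbers out of 288:
  red-eyed: 288 × 3/4 = 216
  sepia-eyed: 288 × 1/4 = 72
χ² = Σ (O − E)² / E
  red-eyed: (247 − 216)² / 216 = 4.4491
  sepia-eyed: (41 − 72)² / 72 = 13.3472
χ² = 4.4491 + 13.3472 = 17.7963 ≈ 17.796
Degrees of freedom = 2 − 1 = 1; critical value at α = 0.05 is 3.841.
Since 17.796 > 3.841, we reject the null hypothesis — the data do not fit the 3:1 ratio.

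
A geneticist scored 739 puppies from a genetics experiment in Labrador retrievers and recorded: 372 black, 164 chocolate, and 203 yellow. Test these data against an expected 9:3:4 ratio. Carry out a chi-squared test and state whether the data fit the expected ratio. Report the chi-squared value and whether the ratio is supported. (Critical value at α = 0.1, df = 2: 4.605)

The 9:3:4 ratio has 16 parts, so with N = 739 the expected counts are:
  black: 739 × 9/16 = 415.6875
  chocolate: 739 × 3/16 = 138.5625
  yellow: 739 × 4/16 = 184.75
χ² = Σ (O − E)² / E
  black: (372 − 415.6875)² / 415.6875 = 4.5914
  chocolate: (164 − 138.5625)² / 138.5625 = 4.6699
  yellow: (203 − 184.75)² / 184.75 = 1.8028
χ² = 4.5914 + 4.6699 + 1.8028 = 11.0641 ≈ 11.064
Degrees of freedom = 3 − 1 = 2; critical value at α = 0.1 is 4.605.
Since 11.064 > 4.605, we reject the null hypothesis — the data do not fit the 9:3:4 ratio.

11.064; not consistent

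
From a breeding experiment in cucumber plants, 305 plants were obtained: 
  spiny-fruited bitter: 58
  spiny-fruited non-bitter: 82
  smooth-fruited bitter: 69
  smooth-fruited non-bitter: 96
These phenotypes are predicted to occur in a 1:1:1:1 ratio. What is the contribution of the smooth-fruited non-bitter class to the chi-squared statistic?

Total ratio parts = 4. Expected numbers out of 305:
  spiny-fruited bitter: 305 × 1/4 = 76.25
  spiny-fruited non-bitter: 305 × 1/4 = 76.25
  smooth-fruited bitter: 305 × 1/4 = 76.25
  smooth-fruited non-bitter: 305 × 1/4 = 76.25
Contribution of smooth-fruited non-bitter: (96 − 76.25)² / 76.25 = 5.1156

5.116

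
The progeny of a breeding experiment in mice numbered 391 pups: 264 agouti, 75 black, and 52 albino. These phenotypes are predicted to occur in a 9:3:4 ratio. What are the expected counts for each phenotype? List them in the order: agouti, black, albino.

219.9375, 73.3125, 97.75

The 9:3:4 ratio has 16 parts, so with N = 391 the expected counts are:
  agouti: 391 × 9/16 = 219.9375
  black: 391 × 3/16 = 73.3125
  albino: 391 × 4/16 = 97.75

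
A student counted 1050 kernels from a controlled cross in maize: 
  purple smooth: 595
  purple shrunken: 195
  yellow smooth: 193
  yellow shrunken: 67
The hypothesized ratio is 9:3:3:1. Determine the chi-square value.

Total ratio parts = 16. Expected numbers out of 1050:
  purple smooth: 1050 × 9/16 = 590.625
  purple shrunken: 1050 × 3/16 = 196.875
  yellow smooth: 1050 × 3/16 = 196.875
  yellow shrunken: 1050 × 1/16 = 65.625
χ² = Σ (O − E)² / E
  purple smooth: (595 − 590.625)² / 590.625 = 0.0324
  purple shrunken: (195 − 196.875)² / 196.875 = 0.0179
  yellow smooth: (193 − 196.875)² / 196.875 = 0.0763
  yellow shrunken: (67 − 65.625)² / 65.625 = 0.0288
χ² = 0.0324 + 0.0179 + 0.0763 + 0.0288 = 0.1554 ≈ 0.155

0.155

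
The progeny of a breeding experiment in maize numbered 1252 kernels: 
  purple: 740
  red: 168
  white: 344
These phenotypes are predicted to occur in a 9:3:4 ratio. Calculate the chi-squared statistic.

23.865

The 9:3:4 ratio has 16 parts, so with N = 1252 the expected counts are:
  purple: 1252 × 9/16 = 704.25
  red: 1252 × 3/16 = 234.75
  white: 1252 × 4/16 = 313
χ² = Σ (O − E)² / E
  purple: (740 − 704.25)² / 704.25 = 1.8148
  red: (168 − 234.75)² / 234.75 = 18.9800
  white: (344 − 313)² / 313 = 3.0703
χ² = 1.8148 + 18.9800 + 3.0703 = 23.8651 ≈ 23.865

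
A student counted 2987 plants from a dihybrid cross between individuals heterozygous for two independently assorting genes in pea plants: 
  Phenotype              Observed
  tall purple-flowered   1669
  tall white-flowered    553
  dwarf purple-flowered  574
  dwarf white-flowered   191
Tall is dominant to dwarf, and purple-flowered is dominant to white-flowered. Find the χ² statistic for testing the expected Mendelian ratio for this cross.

0.610

A dihybrid F₂ with independent assortment and complete dominance at both loci gives a 9:3:3:1 phenotypic ratio.
The 9:3:3:1 ratio has 16 parts, so with N = 2987 the expected counts are:
  tall purple-flowered: 2987 × 9/16 = 1680.1875
  tall white-flowered: 2987 × 3/16 = 560.0625
  dwarf purple-flowered: 2987 × 3/16 = 560.0625
  dwarf white-flowered: 2987 × 1/16 = 186.6875
χ² = Σ (O − E)² / E
  tall purple-flowered: (1669 − 1680.1875)² / 1680.1875 = 0.0745
  tall white-flowered: (553 − 560.0625)² / 560.0625 = 0.0891
  dwarf purple-flowered: (574 − 560.0625)² / 560.0625 = 0.3468
  dwarf white-flowered: (191 − 186.6875)² / 186.6875 = 0.0996
χ² = 0.0745 + 0.0891 + 0.3468 + 0.0996 = 0.610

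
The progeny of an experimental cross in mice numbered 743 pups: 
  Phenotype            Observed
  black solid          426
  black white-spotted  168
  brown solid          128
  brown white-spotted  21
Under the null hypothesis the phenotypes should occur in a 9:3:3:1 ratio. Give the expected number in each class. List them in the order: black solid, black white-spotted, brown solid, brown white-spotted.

Total ratio parts = 16. Expected numbers out of 743:
  black solid: 743 × 9/16 = 417.9375
  black white-spotted: 743 × 3/16 = 139.3125
  brown solid: 743 × 3/16 = 139.3125
  brown white-spotted: 743 × 1/16 = 46.4375

417.9375, 139.3125, 139.3125, 46.4375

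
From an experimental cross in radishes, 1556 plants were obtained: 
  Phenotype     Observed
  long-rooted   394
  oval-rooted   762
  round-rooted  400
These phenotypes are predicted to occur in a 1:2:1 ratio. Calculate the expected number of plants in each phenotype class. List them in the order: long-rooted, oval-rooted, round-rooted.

Total ratio parts = 4. Expected numbers out of 1556:
  long-rooted: 1556 × 1/4 = 389
  oval-rooted: 1556 × 2/4 = 778
  round-rooted: 1556 × 1/4 = 389

389, 778, 389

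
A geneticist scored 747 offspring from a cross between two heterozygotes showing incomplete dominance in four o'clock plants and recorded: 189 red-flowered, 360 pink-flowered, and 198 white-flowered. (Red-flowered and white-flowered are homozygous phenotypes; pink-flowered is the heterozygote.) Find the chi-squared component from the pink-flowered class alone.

With incomplete dominance, a heterozygote × heterozygote cross gives a 1:2:1 phenotypic ratio.
Expected counts for N = 747 under a 1:2:1 ratio (total parts = 4):
  red-flowered: 747 × 1/4 = 186.75
  pink-flowered: 747 × 2/4 = 373.5
  white-flowered: 747 × 1/4 = 186.75
Contribution of pink-flowered: (360 − 373.5)² / 373.5 = 0.4880

0.488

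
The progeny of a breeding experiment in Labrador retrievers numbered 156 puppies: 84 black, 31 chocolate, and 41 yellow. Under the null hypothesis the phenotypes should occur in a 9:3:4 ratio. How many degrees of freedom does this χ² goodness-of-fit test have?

A goodness-of-fit test with 3 phenotype classes has df = 3 − 1 = 2.

2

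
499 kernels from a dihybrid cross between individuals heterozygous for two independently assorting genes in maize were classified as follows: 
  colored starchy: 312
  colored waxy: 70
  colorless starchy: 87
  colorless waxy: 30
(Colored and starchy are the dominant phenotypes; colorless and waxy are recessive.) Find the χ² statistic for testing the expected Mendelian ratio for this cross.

9.933

A dihybrid F₂ with independent assortment and complete dominance at both loci gives a 9:3:3:1 phenotypic ratio.
The 9:3:3:1 ratio has 16 parts, so with N = 499 the expected counts are:
  colored starchy: 499 × 9/16 = 280.6875
  colored waxy: 499 × 3/16 = 93.5625
  colorless starchy: 499 × 3/16 = 93.5625
  colorless waxy: 499 × 1/16 = 31.1875
χ² = Σ (O − E)² / E
  colored starchy: (312 − 280.6875)² / 280.6875 = 3.4931
  colored waxy: (70 − 93.5625)² / 93.5625 = 5.9339
  colorless starchy: (87 − 93.5625)² / 93.5625 = 0.4603
  colorless waxy: (30 − 31.1875)² / 31.1875 = 0.0452
χ² = 3.4931 + 5.9339 + 0.4603 + 0.0452 = 9.9325 ≈ 9.933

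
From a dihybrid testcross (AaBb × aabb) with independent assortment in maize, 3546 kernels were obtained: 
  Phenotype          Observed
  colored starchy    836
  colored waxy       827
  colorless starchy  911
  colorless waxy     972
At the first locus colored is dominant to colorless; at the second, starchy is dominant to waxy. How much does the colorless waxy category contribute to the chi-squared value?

A dihybrid testcross with independent assortment gives a 1:1:1:1 ratio.
Under the 1:1:1:1 hypothesis (Σ ratio = 4, N = 3546):
  colored starchy: 3546 × 1/4 = 886.5
  colored waxy: 3546 × 1/4 = 886.5
  colorless starchy: 3546 × 1/4 = 886.5
  colorless waxy: 3546 × 1/4 = 886.5
Contribution of colorless waxy: (972 − 886.5)² / 886.5 = 8.2462

8.246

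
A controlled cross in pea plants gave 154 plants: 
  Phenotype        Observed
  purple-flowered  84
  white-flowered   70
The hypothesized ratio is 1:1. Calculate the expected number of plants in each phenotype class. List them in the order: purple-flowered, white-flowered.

Total ratio parts = 2. Expected numbers out of 154:
  purple-flowered: 154 × 1/2 = 77
  white-flowered: 154 × 1/2 = 77

77, 77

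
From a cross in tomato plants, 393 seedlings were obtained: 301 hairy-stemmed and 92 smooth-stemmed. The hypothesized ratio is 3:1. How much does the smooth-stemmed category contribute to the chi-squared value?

The 3:1 ratio has 4 parts, so with N = 393 the expected counts are:
  hairy-stemmed: 393 × 3/4 = 294.75
  smooth-stemmed: 393 × 1/4 = 98.25
Contribution of smooth-stemmed: (92 − 98.25)² / 98.25 = 0.3976

0.398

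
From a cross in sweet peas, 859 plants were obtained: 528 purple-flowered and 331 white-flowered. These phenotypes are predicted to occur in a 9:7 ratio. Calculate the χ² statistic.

9.500

Total ratio parts = 16. Expected numbers out of 859:
  purple-flowered: 859 × 9/16 = 483.1875
  white-flowered: 859 × 7/16 = 375.8125
χ² = Σ (O − E)² / E
  purple-flowered: (528 − 483.1875)² / 483.1875 = 4.1561
  white-flowered: (331 − 375.8125)² / 375.8125 = 5.3435
χ² = 4.1561 + 5.3435 = 9.4996 ≈ 9.500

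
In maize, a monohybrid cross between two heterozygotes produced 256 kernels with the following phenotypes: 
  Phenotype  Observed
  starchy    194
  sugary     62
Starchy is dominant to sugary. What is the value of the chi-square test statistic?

0.083

For a monohybrid cross between heterozygotes with complete dominance, the expected phenotypic ratio is 3:1.
The 3:1 ratio has 4 parts, so with N = 256 the expected counts are:
  starchy: 256 × 3/4 = 192
  sugary: 256 × 1/4 = 64
χ² = Σ (O − E)² / E
  starchy: (194 − 192)² / 192 = 0.0208
  sugary: (62 − 64)² / 64 = 0.0625
χ² = 0.0208 + 0.0625 = 0.0833 ≈ 0.083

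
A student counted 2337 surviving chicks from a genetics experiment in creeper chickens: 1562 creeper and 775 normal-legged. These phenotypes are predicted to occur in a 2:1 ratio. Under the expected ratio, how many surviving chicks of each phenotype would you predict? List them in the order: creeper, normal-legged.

Total ratio parts = 3. Expected numbers out of 2337:
  creeper: 2337 × 2/3 = 1558
  normal-legged: 2337 × 1/3 = 779

1558, 779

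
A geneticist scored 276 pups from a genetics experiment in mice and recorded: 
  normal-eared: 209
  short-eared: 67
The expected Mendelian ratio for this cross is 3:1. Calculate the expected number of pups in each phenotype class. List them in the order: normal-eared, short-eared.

Under the 3:1 hypothesis (Σ ratio = 4, N = 276):
  normal-eared: 276 × 3/4 = 207
  short-eared: 276 × 1/4 = 69

207, 69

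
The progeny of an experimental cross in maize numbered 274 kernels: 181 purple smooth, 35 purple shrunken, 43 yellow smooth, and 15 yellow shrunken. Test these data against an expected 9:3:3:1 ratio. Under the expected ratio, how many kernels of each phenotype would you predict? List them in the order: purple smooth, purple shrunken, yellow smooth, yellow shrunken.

154.125, 51.375, 51.375, 17.125

The 9:3:3:1 ratio has 16 parts, so with N = 274 the expected counts are:
  purple smooth: 274 × 9/16 = 154.125
  purple shrunken: 274 × 3/16 = 51.375
  yellow smooth: 274 × 3/16 = 51.375
  yellow shrunken: 274 × 1/16 = 17.125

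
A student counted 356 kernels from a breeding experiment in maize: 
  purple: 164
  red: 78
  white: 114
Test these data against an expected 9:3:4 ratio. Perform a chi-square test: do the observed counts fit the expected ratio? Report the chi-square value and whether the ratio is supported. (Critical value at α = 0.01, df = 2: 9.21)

Under the 9:3:4 hypothesis (Σ ratio = 16, N = 356):
  purple: 356 × 9/16 = 200.25
  red: 356 × 3/16 = 66.75
  white: 356 × 4/16 = 89
χ² = Σ (O − E)² / E
  purple: (164 − 200.25)² / 200.25 = 6.5621
  red: (78 − 66.75)² / 66.75 = 1.8961
  white: (114 − 89)² / 89 = 7.0225
χ² = 6.5621 + 1.8961 + 7.0225 = 15.4807 ≈ 15.481
Degrees of freedom = 3 − 1 = 2; critical value at α = 0.01 is 9.21.
Since 15.481 > 9.21, we reject the null hypothesis — the data do not fit the 9:3:4 ratio.

15.481; not consistent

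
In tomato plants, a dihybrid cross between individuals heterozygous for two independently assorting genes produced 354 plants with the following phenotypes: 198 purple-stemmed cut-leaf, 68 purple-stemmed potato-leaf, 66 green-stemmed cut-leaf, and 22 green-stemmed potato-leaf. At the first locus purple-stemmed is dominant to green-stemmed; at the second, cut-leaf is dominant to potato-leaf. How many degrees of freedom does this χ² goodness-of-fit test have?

A dihybrid F₂ with independent assortment and complete dominance at both loci gives a 9:3:3:1 phenotypic ratio.
A goodness-of-fit test with 4 phenotype classes has df = 4 − 1 = 3.

3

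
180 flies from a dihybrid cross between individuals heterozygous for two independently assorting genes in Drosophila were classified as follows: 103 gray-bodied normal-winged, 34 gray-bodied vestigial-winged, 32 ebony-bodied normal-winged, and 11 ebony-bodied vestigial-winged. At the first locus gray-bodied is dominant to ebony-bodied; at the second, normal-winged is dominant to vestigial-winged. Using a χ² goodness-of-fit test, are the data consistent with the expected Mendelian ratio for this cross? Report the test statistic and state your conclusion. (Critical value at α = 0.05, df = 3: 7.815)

A dihybrid F₂ with independent assortment and complete dominance at both loci gives a 9:3:3:1 phenotypic ratio.
Under the 9:3:3:1 hypothesis (Σ ratio = 16, N = 180):
  gray-bodied normal-winged: 180 × 9/16 = 101.25
  gray-bodied vestigial-winged: 180 × 3/16 = 33.75
  ebony-bodied normal-winged: 180 × 3/16 = 33.75
  ebony-bodied vestigial-winged: 180 × 1/16 = 11.25
χ² = Σ (O − E)² / E
  gray-bodied normal-winged: (103 − 101.25)² / 101.25 = 0.0302
  gray-bodied vestigial-winged: (34 − 33.75)² / 33.75 = 0.0019
  ebony-bodied normal-winged: (32 − 33.75)² / 33.75 = 0.0907
  ebony-bodied vestigial-winged: (11 − 11.25)² / 11.25 = 0.0056
χ² = 0.0302 + 0.0019 + 0.0907 + 0.0056 = 0.1284 ≈ 0.128
Degrees of freedom = 4 − 1 = 3; critical value at α = 0.05 is 7.815.
Since 0.128 < 7.815, we fail to reject the null hypothesis — the data are consistent with the 9:3:3:1 ratio.

0.128; consistent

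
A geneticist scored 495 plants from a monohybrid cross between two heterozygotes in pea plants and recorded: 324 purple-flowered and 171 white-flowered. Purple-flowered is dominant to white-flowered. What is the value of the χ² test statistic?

For a monohybrid cross between heterozygotes with complete dominance, the expected phenotypic ratio is 3:1.
Under the 3:1 hypothesis (Σ ratio = 4, N = 495):
  purple-flowered: 495 × 3/4 = 371.25
  white-flowered: 495 × 1/4 = 123.75
χ² = Σ (O − E)² / E
  purple-flowered: (324 − 371.25)² / 371.25 = 6.0136
  white-flowered: (171 − 123.75)² / 123.75 = 18.0409
χ² = 6.0136 + 18.0409 = 24.0545 ≈ 24.055

24.055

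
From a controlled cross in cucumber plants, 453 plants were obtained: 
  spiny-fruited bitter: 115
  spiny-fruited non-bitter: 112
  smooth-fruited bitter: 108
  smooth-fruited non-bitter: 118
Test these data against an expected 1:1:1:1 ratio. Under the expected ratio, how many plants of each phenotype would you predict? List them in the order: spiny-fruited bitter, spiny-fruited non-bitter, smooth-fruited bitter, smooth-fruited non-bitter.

113.25, 113.25, 113.25, 113.25

Under the 1:1:1:1 hypothesis (Σ ratio = 4, N = 453):
  spiny-fruited bitter: 453 × 1/4 = 113.25
  spiny-fruited non-bitter: 453 × 1/4 = 113.25
  smooth-fruited bitter: 453 × 1/4 = 113.25
  smooth-fruited non-bitter: 453 × 1/4 = 113.25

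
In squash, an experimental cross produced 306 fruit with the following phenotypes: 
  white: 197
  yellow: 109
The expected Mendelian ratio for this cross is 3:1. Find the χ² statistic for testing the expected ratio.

18.410

The 3:1 ratio has 4 parts, so with N = 306 the expected counts are:
  white: 306 × 3/4 = 229.5
  yellow: 306 × 1/4 = 76.5
χ² = Σ (O − E)² / E
  white: (197 − 229.5)² / 229.5 = 4.6024
  yellow: (109 − 76.5)² / 76.5 = 13.8072
χ² = 4.6024 + 13.8072 = 18.4096 ≈ 18.410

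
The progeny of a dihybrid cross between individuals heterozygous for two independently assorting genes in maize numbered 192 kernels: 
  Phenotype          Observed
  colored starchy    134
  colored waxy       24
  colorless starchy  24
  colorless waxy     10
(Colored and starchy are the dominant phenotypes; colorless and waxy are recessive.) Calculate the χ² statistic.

14.593

A dihybrid F₂ with independent assortment and complete dominance at both loci gives a 9:3:3:1 phenotypic ratio.
Under the 9:3:3:1 hypothesis (Σ ratio = 16, N = 192):
  colored starchy: 192 × 9/16 = 108
  colored waxy: 192 × 3/16 = 36
  colorless starchy: 192 × 3/16 = 36
  colorless waxy: 192 × 1/16 = 12
χ² = Σ (O − E)² / E
  colored starchy: (134 − 108)² / 108 = 6.2593
  colored waxy: (24 − 36)² / 36 = 4.0000
  colorless starchy: (24 − 36)² / 36 = 4.0000
  colorless waxy: (10 − 12)² / 12 = 0.3333
χ² = 6.2593 + 4.0000 + 4.0000 + 0.3333 = 14.5926 ≈ 14.593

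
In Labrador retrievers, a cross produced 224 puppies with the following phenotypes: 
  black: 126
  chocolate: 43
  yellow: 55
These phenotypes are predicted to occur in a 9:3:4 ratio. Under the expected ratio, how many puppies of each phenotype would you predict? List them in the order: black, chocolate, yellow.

Expected counts for N = 224 under a 9:3:4 ratio (total parts = 16):
  black: 224 × 9/16 = 126
  chocolate: 224 × 3/16 = 42
  yellow: 224 × 4/16 = 56

126, 42, 56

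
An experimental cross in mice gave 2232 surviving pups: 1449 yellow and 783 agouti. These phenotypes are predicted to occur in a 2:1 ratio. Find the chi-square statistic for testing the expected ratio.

3.067

The 2:1 ratio has 3 parts, so with N = 2232 the expected counts are:
  yellow: 2232 × 2/3 = 1488
  agouti: 2232 × 1/3 = 744
χ² = Σ (O − E)² / E
  yellow: (1449 − 1488)² / 1488 = 1.0222
  agouti: (783 − 744)² / 744 = 2.0444
χ² = 1.0222 + 2.0444 = 3.0666 ≈ 3.067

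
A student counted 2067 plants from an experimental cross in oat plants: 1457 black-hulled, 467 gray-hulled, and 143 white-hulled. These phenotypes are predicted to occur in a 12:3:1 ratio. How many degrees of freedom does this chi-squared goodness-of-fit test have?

A goodness-of-fit test with 3 phenotype classes has df = 3 − 1 = 2.

2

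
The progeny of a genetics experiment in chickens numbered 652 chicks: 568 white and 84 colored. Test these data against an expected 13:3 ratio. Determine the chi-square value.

14.730

Under the 13:3 hypothesis (Σ ratio = 16, N = 652):
  white: 652 × 13/16 = 529.75
  colored: 652 × 3/16 = 122.25
χ² = Σ (O − E)² / E
  white: (568 − 529.75)² / 529.75 = 2.7618
  colored: (84 − 122.25)² / 122.25 = 11.9678
χ² = 2.7618 + 11.9678 = 14.7296 ≈ 14.730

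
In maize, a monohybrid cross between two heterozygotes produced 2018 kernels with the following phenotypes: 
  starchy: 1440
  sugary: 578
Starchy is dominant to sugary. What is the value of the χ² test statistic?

14.278

For a monohybrid cross between heterozygotes with complete dominance, the expected phenotypic ratio is 3:1.
Total ratio parts = 4. Expected numbers out of 2018:
  starchy: 2018 × 3/4 = 1513.5
  sugary: 2018 × 1/4 = 504.5
χ² = Σ (O − E)² / E
  starchy: (1440 − 1513.5)² / 1513.5 = 3.5694
  sugary: (578 − 504.5)² / 504.5 = 10.7081
χ² = 3.5694 + 10.7081 = 14.2775 ≈ 14.278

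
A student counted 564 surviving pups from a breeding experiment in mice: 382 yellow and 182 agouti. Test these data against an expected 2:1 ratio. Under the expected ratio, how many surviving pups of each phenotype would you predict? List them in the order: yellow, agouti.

Total ratio parts = 3. Expected numbers out of 564:
  yellow: 564 × 2/3 = 376
  agouti: 564 × 1/3 = 188

376, 188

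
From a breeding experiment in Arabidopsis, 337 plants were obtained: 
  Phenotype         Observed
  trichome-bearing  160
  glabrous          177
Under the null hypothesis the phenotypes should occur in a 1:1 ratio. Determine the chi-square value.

Expected counts for N = 337 under a 1:1 ratio (total parts = 2):
  trichome-bearing: 337 × 1/2 = 168.5
  glabrous: 337 × 1/2 = 168.5
χ² = Σ (O − E)² / E
  trichome-bearing: (160 − 168.5)² / 168.5 = 0.4288
  glabrous: (177 − 168.5)² / 168.5 = 0.4288
χ² = 0.4288 + 0.4288 = 0.8576 ≈ 0.858

0.858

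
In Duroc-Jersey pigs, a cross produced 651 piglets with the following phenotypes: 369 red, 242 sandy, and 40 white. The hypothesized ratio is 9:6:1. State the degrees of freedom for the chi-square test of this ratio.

2

A goodness-of-fit test with 3 phenotype classes has df = 3 − 1 = 2.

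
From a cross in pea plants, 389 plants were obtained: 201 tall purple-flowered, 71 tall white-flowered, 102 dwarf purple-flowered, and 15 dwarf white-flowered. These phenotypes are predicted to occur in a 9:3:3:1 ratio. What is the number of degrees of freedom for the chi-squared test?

A goodness-of-fit test with 4 phenotype classes has df = 4 − 1 = 3.

3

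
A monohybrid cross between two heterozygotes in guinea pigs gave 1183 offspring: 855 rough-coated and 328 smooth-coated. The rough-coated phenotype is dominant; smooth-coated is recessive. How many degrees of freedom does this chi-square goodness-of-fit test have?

1

For a monohybrid cross between heterozygotes with complete dominance, the expected phenotypic ratio is 3:1.
A goodness-of-fit test with 2 phenotype classes has df = 2 − 1 = 1.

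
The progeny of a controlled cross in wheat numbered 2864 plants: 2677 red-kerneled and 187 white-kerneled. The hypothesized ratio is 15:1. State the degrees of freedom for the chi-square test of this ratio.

A goodness-of-fit test with 2 phenotype classes has df = 2 − 1 = 1.

1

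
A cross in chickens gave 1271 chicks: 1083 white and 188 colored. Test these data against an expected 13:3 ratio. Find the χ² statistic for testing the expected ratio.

Under the 13:3 hypothesis (Σ ratio = 16, N = 1271):
  white: 1271 × 13/16 = 1032.6875
  colored: 1271 × 3/16 = 238.3125
χ² = Σ (O − E)² / E
  white: (1083 − 1032.6875)² / 1032.6875 = 2.4512
  colored: (188 − 238.3125)² / 238.3125 = 10.6220
χ² = 2.4512 + 10.6220 = 13.0732 ≈ 13.073

13.073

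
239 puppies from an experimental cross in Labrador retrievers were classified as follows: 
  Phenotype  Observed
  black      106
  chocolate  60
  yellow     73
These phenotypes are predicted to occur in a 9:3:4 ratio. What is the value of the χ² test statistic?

14.101

Under the 9:3:4 hypothesis (Σ ratio = 16, N = 239):
  black: 239 × 9/16 = 134.4375
  chocolate: 239 × 3/16 = 44.8125
  yellow: 239 × 4/16 = 59.75
χ² = Σ (O − E)² / E
  black: (106 − 134.4375)² / 134.4375 = 6.0154
  chocolate: (60 − 44.8125)² / 44.8125 = 5.1472
  yellow: (73 − 59.75)² / 59.75 = 2.9383
χ² = 6.0154 + 5.1472 + 2.9383 = 14.1009 ≈ 14.101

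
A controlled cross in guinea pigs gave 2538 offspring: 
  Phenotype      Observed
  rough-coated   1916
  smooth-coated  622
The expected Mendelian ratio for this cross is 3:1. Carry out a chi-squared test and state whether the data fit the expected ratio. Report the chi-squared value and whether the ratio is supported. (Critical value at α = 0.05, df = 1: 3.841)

0.328; consistent

Total ratio parts = 4. Expected numbers out of 2538:
  rough-coated: 2538 × 3/4 = 1903.5
  smooth-coated: 2538 × 1/4 = 634.5
χ² = Σ (O − E)² / E
  rough-coated: (1916 − 1903.5)² / 1903.5 = 0.0821
  smooth-coated: (622 − 634.5)² / 634.5 = 0.2463
χ² = 0.0821 + 0.2463 = 0.3284 ≈ 0.328
Degrees of freedom = 2 − 1 = 1; critical value at α = 0.05 is 3.841.
Since 0.328 < 3.841, we fail to reject the null hypothesis — the data are consistent with the 3:1 ratio.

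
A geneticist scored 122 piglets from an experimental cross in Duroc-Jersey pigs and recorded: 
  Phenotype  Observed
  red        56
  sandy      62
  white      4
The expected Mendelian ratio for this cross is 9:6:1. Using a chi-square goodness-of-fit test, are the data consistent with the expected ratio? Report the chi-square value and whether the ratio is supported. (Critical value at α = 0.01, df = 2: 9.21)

The 9:6:1 ratio has 16 parts, so with N = 122 the expected counts are:
  red: 122 × 9/16 = 68.625
  sandy: 122 × 6/16 = 45.75
  white: 122 × 1/16 = 7.625
χ² = Σ (O − E)² / E
  red: (56 − 68.625)² / 68.625 = 2.3226
  sandy: (62 − 45.75)² / 45.75 = 5.7719
  white: (4 − 7.625)² / 7.625 = 1.7234
χ² = 2.3226 + 5.7719 + 1.7234 = 9.8179 ≈ 9.818
Degrees of freedom = 3 − 1 = 2; critical value at α = 0.01 is 9.21.
Since 9.818 > 9.21, we reject the null hypothesis — the data do not fit the 9:6:1 ratio.

9.818; not consistent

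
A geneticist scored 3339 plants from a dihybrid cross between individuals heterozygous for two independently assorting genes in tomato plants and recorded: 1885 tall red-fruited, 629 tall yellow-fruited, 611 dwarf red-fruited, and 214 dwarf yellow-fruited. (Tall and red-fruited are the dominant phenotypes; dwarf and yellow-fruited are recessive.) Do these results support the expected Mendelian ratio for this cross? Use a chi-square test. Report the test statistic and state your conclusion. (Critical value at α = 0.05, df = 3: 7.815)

0.536; consistent

A dihybrid F₂ with independent assortment and complete dominance at both loci gives a 9:3:3:1 phenotypic ratio.
Total ratio parts = 16. Expected numbers out of 3339:
  tall red-fruited: 3339 × 9/16 = 1878.1875
  tall yellow-fruited: 3339 × 3/16 = 626.0625
  dwarf red-fruited: 3339 × 3/16 = 626.0625
  dwarf yellow-fruited: 3339 × 1/16 = 208.6875
χ² = Σ (O − E)² / E
  tall red-fruited: (1885 − 1878.1875)² / 1878.1875 = 0.0247
  tall yellow-fruited: (629 − 626.0625)² / 626.0625 = 0.0138
  dwarf red-fruited: (611 − 626.0625)² / 626.0625 = 0.3624
  dwarf yellow-fruited: (214 − 208.6875)² / 208.6875 = 0.1352
χ² = 0.0247 + 0.0138 + 0.3624 + 0.1352 = 0.5361 ≈ 0.536
Degrees of freedom = 4 − 1 = 3; critical value at α = 0.05 is 7.815.
Since 0.536 < 7.815, we fail to reject the null hypothesis — the data are consistent with the 9:3:3:1 ratio.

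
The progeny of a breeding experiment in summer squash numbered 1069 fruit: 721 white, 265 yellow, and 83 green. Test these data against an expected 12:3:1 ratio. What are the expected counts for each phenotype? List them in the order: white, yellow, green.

801.75, 200.4375, 66.8125

Total ratio parts = 16. Expected numbers out of 1069:
  white: 1069 × 12/16 = 801.75
  yellow: 1069 × 3/16 = 200.4375
  green: 1069 × 1/16 = 66.8125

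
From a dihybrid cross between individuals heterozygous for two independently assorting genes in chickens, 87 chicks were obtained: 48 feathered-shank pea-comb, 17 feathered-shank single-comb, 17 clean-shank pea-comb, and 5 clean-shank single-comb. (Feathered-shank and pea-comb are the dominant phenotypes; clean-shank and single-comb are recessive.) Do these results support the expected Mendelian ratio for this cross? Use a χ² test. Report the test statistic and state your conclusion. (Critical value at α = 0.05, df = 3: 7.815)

0.111; consistent

A dihybrid F₂ with independent assortment and complete dominance at both loci gives a 9:3:3:1 phenotypic ratio.
Total ratio parts = 16. Expected numbers out of 87:
  feathered-shank pea-comb: 87 × 9/16 = 48.9375
  feathered-shank single-comb: 87 × 3/16 = 16.3125
  clean-shank pea-comb: 87 × 3/16 = 16.3125
  clean-shank single-comb: 87 × 1/16 = 5.4375
χ² = Σ (O − E)² / E
  feathered-shank pea-comb: (48 − 48.9375)² / 48.9375 = 0.0180
  feathered-shank single-comb: (17 − 16.3125)² / 16.3125 = 0.0290
  clean-shank pea-comb: (17 − 16.3125)² / 16.3125 = 0.0290
  clean-shank single-comb: (5 − 5.4375)² / 5.4375 = 0.0352
χ² = 0.0180 + 0.0290 + 0.0290 + 0.0352 = 0.1112 ≈ 0.111
Degrees of freedom = 4 − 1 = 3; critical value at α = 0.05 is 7.815.
Since 0.111 < 7.815, we fail to reject the null hypothesis — the data are consistent with the 9:3:3:1 ratio.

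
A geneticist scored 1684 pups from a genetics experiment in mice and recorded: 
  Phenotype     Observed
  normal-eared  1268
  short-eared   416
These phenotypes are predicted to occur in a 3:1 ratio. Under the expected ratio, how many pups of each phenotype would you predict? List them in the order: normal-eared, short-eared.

Under the 3:1 hypothesis (Σ ratio = 4, N = 1684):
  normal-eared: 1684 × 3/4 = 1263
  short-eared: 1684 × 1/4 = 421

1263, 421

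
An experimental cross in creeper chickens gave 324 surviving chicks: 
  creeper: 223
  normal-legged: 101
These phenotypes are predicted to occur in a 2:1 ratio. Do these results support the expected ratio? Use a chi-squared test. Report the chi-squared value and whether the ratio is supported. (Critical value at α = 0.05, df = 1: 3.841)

Expected counts for N = 324 under a 2:1 ratio (total parts = 3):
  creeper: 324 × 2/3 = 216
  normal-legged: 324 × 1/3 = 108
χ² = Σ (O − E)² / E
  creeper: (223 − 216)² / 216 = 0.2269
  normal-legged: (101 − 108)² / 108 = 0.4537
χ² = 0.2269 + 0.4537 = 0.6806 ≈ 0.681
Degrees of freedom = 2 − 1 = 1; critical value at α = 0.05 is 3.841.
Since 0.681 < 3.841, we fail to reject the null hypothesis — the data are consistent with the 2:1 ratio.

0.681; consistent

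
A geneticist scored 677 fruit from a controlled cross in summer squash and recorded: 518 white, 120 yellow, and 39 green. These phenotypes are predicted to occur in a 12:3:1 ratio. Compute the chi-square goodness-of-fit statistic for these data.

The 12:3:1 ratio has 16 parts, so with N = 677 the expected counts are:
  white: 677 × 12/16 = 507.75
  yellow: 677 × 3/16 = 126.9375
  green: 677 × 1/16 = 42.3125
χ² = Σ (O − E)² / E
  white: (518 − 507.75)² / 507.75 = 0.2069
  yellow: (120 − 126.9375)² / 126.9375 = 0.3792
  green: (39 − 42.3125)² / 42.3125 = 0.2593
χ² = 0.2069 + 0.3792 + 0.2593 = 0.8454 ≈ 0.845

0.845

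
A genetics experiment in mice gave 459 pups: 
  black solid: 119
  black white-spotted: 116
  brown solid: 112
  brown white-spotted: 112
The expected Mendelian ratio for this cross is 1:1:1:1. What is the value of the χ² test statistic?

0.303

Under the 1:1:1:1 hypothesis (Σ ratio = 4, N = 459):
  black solid: 459 × 1/4 = 114.75
  black white-spotted: 459 × 1/4 = 114.75
  brown solid: 459 × 1/4 = 114.75
  brown white-spotted: 459 × 1/4 = 114.75
χ² = Σ (O − E)² / E
  black solid: (119 − 114.75)² / 114.75 = 0.1574
  black white-spotted: (116 − 114.75)² / 114.75 = 0.0136
  brown solid: (112 − 114.75)² / 114.75 = 0.0659
  brown white-spotted: (112 − 114.75)² / 114.75 = 0.0659
χ² = 0.1574 + 0.0136 + 0.0659 + 0.0659 = 0.3028 ≈ 0.303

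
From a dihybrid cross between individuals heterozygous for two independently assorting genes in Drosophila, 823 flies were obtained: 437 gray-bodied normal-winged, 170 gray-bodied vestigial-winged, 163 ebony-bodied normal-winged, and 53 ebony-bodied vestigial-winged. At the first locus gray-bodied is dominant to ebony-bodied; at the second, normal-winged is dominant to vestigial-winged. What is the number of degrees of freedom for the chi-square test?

A dihybrid F₂ with independent assortment and complete dominance at both loci gives a 9:3:3:1 phenotypic ratio.
A goodness-of-fit test with 4 phenotype classes has df = 4 − 1 = 3.

3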